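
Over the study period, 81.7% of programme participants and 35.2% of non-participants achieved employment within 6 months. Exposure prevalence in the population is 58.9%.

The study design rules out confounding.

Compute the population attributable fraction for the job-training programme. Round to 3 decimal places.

PAF ≈ 0.438

p₁ = 0.817, p₀ = 0.352.
Overall risk P(Y=1) = π·p₁ + (1−π)·p₀ = 0.589×0.817 + 0.411×0.352 = 0.62589.
Under exogeneity, PAF = [P(Y=1) − p₀] / P(Y=1).
PAF = (0.62589 − 0.352) / 0.62589 ≈ 0.4376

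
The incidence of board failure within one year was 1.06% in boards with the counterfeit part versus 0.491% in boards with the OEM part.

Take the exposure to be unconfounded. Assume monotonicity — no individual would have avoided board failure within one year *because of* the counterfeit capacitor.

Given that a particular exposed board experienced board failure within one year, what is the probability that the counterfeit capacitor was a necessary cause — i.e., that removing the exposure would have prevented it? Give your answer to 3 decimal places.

PN ≈ 0.537

p₁ = 0.0106, p₀ = 0.00491.
Under exogeneity and monotonicity, PN = (p₁ − p₀) / p₁.
PN = (0.0106 − 0.00491) / 0.0106 = 0.00569 / 0.0106 ≈ 0.5368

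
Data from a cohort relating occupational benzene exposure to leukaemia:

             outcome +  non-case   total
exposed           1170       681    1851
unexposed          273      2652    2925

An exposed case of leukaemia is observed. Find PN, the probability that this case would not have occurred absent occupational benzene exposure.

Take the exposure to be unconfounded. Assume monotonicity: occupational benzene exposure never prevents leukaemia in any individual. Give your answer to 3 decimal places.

p₁ = P(outcome | exposed) = 1170/1851 = 0.63209
p₀ = P(outcome | unexposed) = 273/2925 = 0.093333
Under exogeneity and monotonicity, PN = (p₁ − p₀)/p₁.
PN = (0.63209 − 0.093333) / 0.63209 ≈ 0.8523

PN ≈ 0.852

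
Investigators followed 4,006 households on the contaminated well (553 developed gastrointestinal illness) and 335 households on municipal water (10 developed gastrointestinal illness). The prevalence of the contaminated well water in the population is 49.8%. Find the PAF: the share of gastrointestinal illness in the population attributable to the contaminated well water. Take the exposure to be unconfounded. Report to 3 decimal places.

p₁ = P(outcome | exposed) = 553/4006 = 0.13804
p₀ = P(outcome | unexposed) = 10/335 = 0.029851
Overall risk P(Y=1) = π·p₁ + (1−π)·p₀ = 0.498×0.13804 + 0.502×0.029851 = 0.08373.
Under exogeneity, PAF = [P(Y=1) − p₀] / P(Y=1).
PAF = (0.08373 − 0.029851) / 0.08373 ≈ 0.6435

PAF ≈ 0.643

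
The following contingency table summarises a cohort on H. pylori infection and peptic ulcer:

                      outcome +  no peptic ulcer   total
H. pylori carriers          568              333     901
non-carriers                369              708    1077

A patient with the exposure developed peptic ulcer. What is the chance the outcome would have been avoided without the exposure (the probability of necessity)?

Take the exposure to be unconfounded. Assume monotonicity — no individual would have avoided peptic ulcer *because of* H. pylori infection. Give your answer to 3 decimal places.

PN ≈ 0.457

p₁ = P(outcome | exposed) = 568/901 = 0.63041
p₀ = P(outcome | unexposed) = 369/1077 = 0.34262
Under exogeneity and monotonicity, PN = (p₁ − p₀) / p₁.
PN = (0.63041 − 0.34262) / 0.63041 = 0.28779 / 0.63041 ≈ 0.4565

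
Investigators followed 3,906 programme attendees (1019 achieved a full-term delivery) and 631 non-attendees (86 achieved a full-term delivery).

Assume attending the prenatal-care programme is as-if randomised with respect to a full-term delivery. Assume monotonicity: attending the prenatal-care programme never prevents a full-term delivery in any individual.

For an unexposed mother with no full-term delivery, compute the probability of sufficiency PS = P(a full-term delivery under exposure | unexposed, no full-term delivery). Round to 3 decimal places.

p₁ = P(outcome | exposed) = 1019/3906 = 0.26088
p₀ = P(outcome | unexposed) = 86/631 = 0.13629
Under exogeneity and monotonicity, PS = (p₁ − p₀) / (1 − p₀).
PS = (0.26088 − 0.13629) / (1 − 0.13629) = 0.12459 / 0.86371 ≈ 0.1442

PS ≈ 0.144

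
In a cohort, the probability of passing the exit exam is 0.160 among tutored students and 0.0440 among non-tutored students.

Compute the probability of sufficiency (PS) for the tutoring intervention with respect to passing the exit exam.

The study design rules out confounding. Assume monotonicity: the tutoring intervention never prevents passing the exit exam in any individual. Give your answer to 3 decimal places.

Let p₁ = 0.16, p₀ = 0.044.
Under exogeneity and monotonicity, PS = (p₁ − p₀) / (1 − p₀).
PS = (0.16 − 0.044) / (1 − 0.044) = 0.116 / 0.956 ≈ 0.1213

PS ≈ 0.121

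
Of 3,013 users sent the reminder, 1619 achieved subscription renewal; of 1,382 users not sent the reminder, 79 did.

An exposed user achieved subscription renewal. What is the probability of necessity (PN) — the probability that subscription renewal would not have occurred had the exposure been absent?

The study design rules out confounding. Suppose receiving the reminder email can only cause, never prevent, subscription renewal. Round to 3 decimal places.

PN ≈ 0.894

p₁ = P(outcome | exposed) = 1619/3013 = 0.53734
p₀ = P(outcome | unexposed) = 79/1382 = 0.057164
Under exogeneity and monotonicity, PN = (p₁ − p₀) / p₁.
PN = (0.53734 − 0.057164) / 0.53734 = 0.48017 / 0.53734 ≈ 0.8936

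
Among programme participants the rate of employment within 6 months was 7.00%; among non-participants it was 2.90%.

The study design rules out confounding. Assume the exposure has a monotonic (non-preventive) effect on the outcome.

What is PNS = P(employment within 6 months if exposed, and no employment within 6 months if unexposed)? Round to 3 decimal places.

PNS ≈ 0.041

p₁ = 0.07, p₀ = 0.029.
Under exogeneity and monotonicity, PNS = p₁ − p₀.
PNS = 0.07 − 0.029 = 0.041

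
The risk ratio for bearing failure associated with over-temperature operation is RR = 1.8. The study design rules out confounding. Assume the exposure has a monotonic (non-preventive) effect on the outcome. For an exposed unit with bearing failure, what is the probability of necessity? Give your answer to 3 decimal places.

PN ≈ 0.444

Under exogeneity and monotonicity, PN = (RR − 1) / RR = 1 − 1/RR.
PN = (1.8 − 1) / 1.8 = 0.8 / 1.8 ≈ 0.4444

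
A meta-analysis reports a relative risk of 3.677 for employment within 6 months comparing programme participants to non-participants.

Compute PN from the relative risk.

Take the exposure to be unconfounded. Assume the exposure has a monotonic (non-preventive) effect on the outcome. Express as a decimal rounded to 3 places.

PN ≈ 0.728

Under exogeneity and monotonicity, PN = (RR − 1) / RR = 1 − 1/RR.
PN = (3.677 − 1) / 3.677 = 2.677 / 3.677 ≈ 0.7280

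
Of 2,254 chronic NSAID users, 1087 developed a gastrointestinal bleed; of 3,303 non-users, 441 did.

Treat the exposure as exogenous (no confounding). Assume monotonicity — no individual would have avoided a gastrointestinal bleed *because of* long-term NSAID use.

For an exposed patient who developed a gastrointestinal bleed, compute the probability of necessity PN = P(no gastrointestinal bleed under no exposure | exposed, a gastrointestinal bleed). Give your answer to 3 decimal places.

p₁ = P(outcome | exposed) = 1087/2254 = 0.48225
p₀ = P(outcome | unexposed) = 441/3303 = 0.13351
Under exogeneity and monotonicity, PN = (p₁ − p₀) / p₁.
PN = (0.48225 − 0.13351) / 0.48225 = 0.34874 / 0.48225 ≈ 0.7231

PN ≈ 0.723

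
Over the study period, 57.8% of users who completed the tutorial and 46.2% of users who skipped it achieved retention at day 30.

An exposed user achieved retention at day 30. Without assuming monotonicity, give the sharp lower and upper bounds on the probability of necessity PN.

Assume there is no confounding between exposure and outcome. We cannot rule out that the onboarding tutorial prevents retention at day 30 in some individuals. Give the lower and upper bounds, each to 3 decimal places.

0.201 ≤ PN ≤ 0.931

p₁ = 0.578, p₀ = 0.462.
Under exogeneity alone the bounds on PN are max{0,(p₁−p₀)/p₁} ≤ PN ≤ min{1,(1−p₀)/p₁}.
  lower = (p₁ − p₀)/p₁ = 0.116 / 0.578 ≈ 0.2007
  upper = min{1, (1 − p₀)/p₁} = 0.538 / 0.578 ≈ 0.9308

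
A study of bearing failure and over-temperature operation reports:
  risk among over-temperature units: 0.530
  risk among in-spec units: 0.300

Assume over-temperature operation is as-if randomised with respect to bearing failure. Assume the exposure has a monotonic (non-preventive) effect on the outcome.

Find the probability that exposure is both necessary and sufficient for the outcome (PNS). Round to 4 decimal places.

Let p₁ = 0.53, p₀ = 0.3.
Under exogeneity and monotonicity, PNS = p₁ − p₀.
PNS = 0.53 − 0.3 = 0.23

PNS ≈ 0.2300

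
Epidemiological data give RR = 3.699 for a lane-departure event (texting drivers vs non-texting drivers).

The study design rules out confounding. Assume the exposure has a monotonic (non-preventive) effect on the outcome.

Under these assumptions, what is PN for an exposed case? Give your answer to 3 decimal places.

PN ≈ 0.730

Under exogeneity and monotonicity, PN = (RR − 1) / RR = 1 − 1/RR.
PN = (3.699 − 1) / 3.699 = 2.699 / 3.699 ≈ 0.7297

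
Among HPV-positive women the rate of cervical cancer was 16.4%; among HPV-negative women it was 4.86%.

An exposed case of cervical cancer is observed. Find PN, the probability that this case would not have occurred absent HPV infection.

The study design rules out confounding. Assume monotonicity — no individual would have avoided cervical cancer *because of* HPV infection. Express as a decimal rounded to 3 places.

PN ≈ 0.704

p₁ = 0.164, p₀ = 0.0486.
Under exogeneity and monotonicity, PN = (p₁ − p₀) / p₁.
PN = (0.164 − 0.0486) / 0.164 = 0.1154 / 0.164 ≈ 0.7037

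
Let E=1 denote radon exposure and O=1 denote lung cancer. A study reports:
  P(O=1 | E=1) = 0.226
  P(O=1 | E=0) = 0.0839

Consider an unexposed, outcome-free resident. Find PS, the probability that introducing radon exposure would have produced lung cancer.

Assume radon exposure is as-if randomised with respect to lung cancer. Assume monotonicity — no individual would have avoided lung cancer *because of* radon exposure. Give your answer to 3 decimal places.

Let p₁ = 0.226, p₀ = 0.0839.
Under exogeneity and monotonicity, PS = (p₁ − p₀) / (1 − p₀).
PS = (0.226 − 0.0839) / (1 − 0.0839) = 0.1421 / 0.9161 ≈ 0.1551

PS ≈ 0.155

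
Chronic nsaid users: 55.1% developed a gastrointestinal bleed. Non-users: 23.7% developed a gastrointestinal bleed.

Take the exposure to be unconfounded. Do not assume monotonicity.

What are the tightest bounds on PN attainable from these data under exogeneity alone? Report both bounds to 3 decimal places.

0.570 ≤ PN ≤ 1.000

p₁ = 0.551, p₀ = 0.237.
Under exogeneity alone the bounds on PN are max{0,(p₁−p₀)/p₁} ≤ PN ≤ min{1,(1−p₀)/p₁}.
  lower = (p₁ − p₀)/p₁ = 0.314 / 0.551 ≈ 0.5699
  upper = min{1, (1 − p₀)/p₁} = 0.763 / 0.551 ≈ 1.3848 → capped at 1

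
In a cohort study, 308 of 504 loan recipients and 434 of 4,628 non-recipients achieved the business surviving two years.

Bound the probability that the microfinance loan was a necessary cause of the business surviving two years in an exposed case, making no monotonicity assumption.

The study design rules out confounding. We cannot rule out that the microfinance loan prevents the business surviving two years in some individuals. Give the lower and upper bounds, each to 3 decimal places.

p₁ = P(outcome | exposed) = 308/504 = 0.61111
p₀ = P(outcome | unexposed) = 434/4628 = 0.093777
Under exogeneity alone the bounds on PN are max{0,(p₁−p₀)/p₁} ≤ PN ≤ min{1,(1−p₀)/p₁}.
  lower = (p₁ − p₀)/p₁ = 0.51733 / 0.61111 ≈ 0.8465
  upper = min{1, (1 − p₀)/p₁} = 0.90622 / 0.61111 ≈ 1.4829 → capped at 1

0.847 ≤ PN ≤ 1.000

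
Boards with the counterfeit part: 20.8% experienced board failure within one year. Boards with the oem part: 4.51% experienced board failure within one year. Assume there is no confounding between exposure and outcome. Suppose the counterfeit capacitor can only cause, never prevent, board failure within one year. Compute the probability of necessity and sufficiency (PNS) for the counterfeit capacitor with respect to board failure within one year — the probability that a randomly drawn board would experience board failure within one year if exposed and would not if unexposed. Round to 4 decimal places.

PNS ≈ 0.1629

p₁ = 0.208, p₀ = 0.0451.
Under exogeneity and monotonicity, PNS = p₁ − p₀.
PNS = 0.208 − 0.0451 = 0.1629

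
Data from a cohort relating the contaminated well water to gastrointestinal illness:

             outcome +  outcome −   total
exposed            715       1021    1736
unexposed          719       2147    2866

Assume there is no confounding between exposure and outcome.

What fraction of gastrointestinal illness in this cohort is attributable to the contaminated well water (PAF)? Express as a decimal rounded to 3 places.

p₁ = P(outcome | exposed) = 715/1736 = 0.41187
p₀ = P(outcome | unexposed) = 719/2866 = 0.25087
Exposure prevalence π = 1736/4602 = 0.37723; overall risk P(Y=1) = 0.3116.
Under exogeneity, PAF = [P(Y=1) − p₀]/P(Y=1).
PAF = (0.3116 − 0.25087) / 0.3116 ≈ 0.1949

PAF ≈ 0.195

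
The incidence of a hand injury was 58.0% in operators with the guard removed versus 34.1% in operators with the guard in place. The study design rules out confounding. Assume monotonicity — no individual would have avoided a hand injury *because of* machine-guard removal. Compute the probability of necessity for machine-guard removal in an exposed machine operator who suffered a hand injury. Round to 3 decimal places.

p₁ = 0.58, p₀ = 0.341.
Under exogeneity and monotonicity, PN = (p₁ − p₀) / p₁.
PN = (0.58 − 0.341) / 0.58 = 0.239 / 0.58 ≈ 0.4121

PN ≈ 0.412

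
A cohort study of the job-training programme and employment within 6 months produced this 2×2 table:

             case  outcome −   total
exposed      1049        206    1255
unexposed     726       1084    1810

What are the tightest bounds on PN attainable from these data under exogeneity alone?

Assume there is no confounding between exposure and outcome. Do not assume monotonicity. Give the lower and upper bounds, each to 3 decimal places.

p₁ = P(outcome | exposed) = 1049/1255 = 0.83586
p₀ = P(outcome | unexposed) = 726/1810 = 0.4011
Under exogeneity alone the bounds on PN are max{0,(p₁−p₀)/p₁} ≤ PN ≤ min{1,(1−p₀)/p₁}.
  lower = (p₁ − p₀)/p₁ = 0.43475 / 0.83586 ≈ 0.5201
  upper = min{1, (1 − p₀)/p₁} = 0.5989 / 0.83586 ≈ 0.7165

0.520 ≤ PN ≤ 0.717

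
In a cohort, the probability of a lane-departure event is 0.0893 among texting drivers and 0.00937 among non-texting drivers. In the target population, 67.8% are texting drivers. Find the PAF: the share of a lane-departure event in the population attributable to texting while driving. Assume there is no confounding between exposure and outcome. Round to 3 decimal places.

PAF ≈ 0.853

Let p₁ = 0.0893, p₀ = 0.00937.
Overall risk P(Y=1) = π·p₁ + (1−π)·p₀ = 0.678×0.0893 + 0.322×0.00937 = 0.063563.
Under exogeneity, PAF = [P(Y=1) − p₀] / P(Y=1).
PAF = (0.063563 − 0.00937) / 0.063563 ≈ 0.8526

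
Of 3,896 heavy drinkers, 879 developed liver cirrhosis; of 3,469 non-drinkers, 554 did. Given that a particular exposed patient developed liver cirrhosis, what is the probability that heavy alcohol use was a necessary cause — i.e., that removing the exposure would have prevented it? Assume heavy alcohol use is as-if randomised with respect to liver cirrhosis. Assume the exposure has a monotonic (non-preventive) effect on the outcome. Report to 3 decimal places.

PN ≈ 0.292

p₁ = P(outcome | exposed) = 879/3896 = 0.22562
p₀ = P(outcome | unexposed) = 554/3469 = 0.1597
Under exogeneity and monotonicity, PN = (p₁ − p₀) / p₁.
PN = (0.22562 − 0.1597) / 0.22562 = 0.065916 / 0.22562 ≈ 0.2922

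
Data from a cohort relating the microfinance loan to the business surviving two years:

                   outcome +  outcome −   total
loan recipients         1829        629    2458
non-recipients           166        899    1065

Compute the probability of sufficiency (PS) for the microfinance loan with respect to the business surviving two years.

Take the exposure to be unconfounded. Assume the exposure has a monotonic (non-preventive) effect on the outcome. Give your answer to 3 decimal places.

p₁ = P(outcome | exposed) = 1829/2458 = 0.7441
p₀ = P(outcome | unexposed) = 166/1065 = 0.15587
Under exogeneity and monotonicity, PS = (p₁ − p₀) / (1 − p₀).
PS = (0.7441 − 0.15587) / (1 − 0.15587) = 0.58823 / 0.84413 ≈ 0.6968

PS ≈ 0.697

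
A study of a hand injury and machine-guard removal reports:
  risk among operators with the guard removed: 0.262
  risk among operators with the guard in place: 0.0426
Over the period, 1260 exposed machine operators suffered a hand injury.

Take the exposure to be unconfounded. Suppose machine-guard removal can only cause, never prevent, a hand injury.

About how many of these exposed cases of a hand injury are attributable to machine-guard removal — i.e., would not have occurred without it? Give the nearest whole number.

about 1055 cases

Let p₁ = 0.262, p₀ = 0.0426.
PN = (p₁ − p₀)/p₁ = (0.262 − 0.0426) / 0.262 ≈ 0.83740.
Attributable cases ≈ PN × (exposed cases) = 0.83740 × 1260 ≈ 1055.13.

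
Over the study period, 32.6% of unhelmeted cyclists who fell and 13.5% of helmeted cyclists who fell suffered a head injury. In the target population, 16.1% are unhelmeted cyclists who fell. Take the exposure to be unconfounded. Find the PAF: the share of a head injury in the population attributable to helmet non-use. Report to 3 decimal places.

PAF ≈ 0.186

p₁ = 0.326, p₀ = 0.135.
Overall risk P(Y=1) = π·p₁ + (1−π)·p₀ = 0.161×0.326 + 0.839×0.135 = 0.16575.
Under exogeneity, PAF = [P(Y=1) − p₀] / P(Y=1).
PAF = (0.16575 − 0.135) / 0.16575 ≈ 0.1855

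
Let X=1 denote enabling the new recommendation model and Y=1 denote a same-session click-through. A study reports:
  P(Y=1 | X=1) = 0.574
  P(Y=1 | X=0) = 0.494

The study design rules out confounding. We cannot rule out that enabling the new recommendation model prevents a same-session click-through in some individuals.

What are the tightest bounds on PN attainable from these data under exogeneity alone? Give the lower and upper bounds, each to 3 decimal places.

0.139 ≤ PN ≤ 0.882

Let p₁ = 0.574, p₀ = 0.494.
Under exogeneity alone the bounds on PN are max{0,(p₁−p₀)/p₁} ≤ PN ≤ min{1,(1−p₀)/p₁}.
  lower = (p₁ − p₀)/p₁ = 0.08 / 0.574 ≈ 0.1394
  upper = min{1, (1 − p₀)/p₁} = 0.506 / 0.574 ≈ 0.8815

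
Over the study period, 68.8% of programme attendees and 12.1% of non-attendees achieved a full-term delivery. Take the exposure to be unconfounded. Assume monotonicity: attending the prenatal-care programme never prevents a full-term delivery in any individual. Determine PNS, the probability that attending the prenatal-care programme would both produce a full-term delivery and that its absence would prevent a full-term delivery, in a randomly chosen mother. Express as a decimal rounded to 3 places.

p₁ = 0.688, p₀ = 0.121.
Under exogeneity and monotonicity, PNS = p₁ − p₀.
PNS = 0.688 − 0.121 = 0.567

PNS ≈ 0.567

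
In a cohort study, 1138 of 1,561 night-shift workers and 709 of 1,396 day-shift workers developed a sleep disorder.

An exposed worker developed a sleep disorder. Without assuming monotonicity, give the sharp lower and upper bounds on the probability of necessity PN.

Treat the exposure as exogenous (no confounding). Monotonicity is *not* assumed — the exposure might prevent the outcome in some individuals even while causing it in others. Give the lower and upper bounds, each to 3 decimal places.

0.303 ≤ PN ≤ 0.675

p₁ = P(outcome | exposed) = 1138/1561 = 0.72902
p₀ = P(outcome | unexposed) = 709/1396 = 0.50788
Under exogeneity alone the bounds on PN are max{0,(p₁−p₀)/p₁} ≤ PN ≤ min{1,(1−p₀)/p₁}.
  lower = (p₁ − p₀)/p₁ = 0.22114 / 0.72902 ≈ 0.3033
  upper = min{1, (1 − p₀)/p₁} = 0.49212 / 0.72902 ≈ 0.6750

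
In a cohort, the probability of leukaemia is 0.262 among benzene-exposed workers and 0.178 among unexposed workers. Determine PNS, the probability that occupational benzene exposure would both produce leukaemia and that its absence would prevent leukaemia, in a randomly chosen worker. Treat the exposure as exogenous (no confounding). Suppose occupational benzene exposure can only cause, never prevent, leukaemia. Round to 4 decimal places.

Let p₁ = 0.262, p₀ = 0.178.
Under exogeneity and monotonicity, PNS = p₁ − p₀.
PNS = 0.262 − 0.178 = 0.084

PNS ≈ 0.0840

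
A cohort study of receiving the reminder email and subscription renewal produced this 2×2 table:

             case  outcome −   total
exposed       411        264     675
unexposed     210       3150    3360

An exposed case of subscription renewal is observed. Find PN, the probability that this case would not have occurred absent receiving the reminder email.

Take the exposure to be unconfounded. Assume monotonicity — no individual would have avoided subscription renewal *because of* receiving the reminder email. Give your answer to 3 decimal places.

PN ≈ 0.897

p₁ = P(outcome | exposed) = 411/675 = 0.60889
p₀ = P(outcome | unexposed) = 210/3360 = 0.0625
Under exogeneity and monotonicity, PN = (p₁ − p₀)/p₁.
PN = (0.60889 − 0.0625) / 0.60889 ≈ 0.8974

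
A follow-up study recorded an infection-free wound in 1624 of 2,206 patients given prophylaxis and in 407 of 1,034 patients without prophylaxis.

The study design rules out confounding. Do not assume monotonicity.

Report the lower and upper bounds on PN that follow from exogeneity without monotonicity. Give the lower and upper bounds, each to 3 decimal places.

p₁ = P(outcome | exposed) = 1624/2206 = 0.73617
p₀ = P(outcome | unexposed) = 407/1034 = 0.39362
Under exogeneity alone the bounds on PN are max{0,(p₁−p₀)/p₁} ≤ PN ≤ min{1,(1−p₀)/p₁}.
  lower = (p₁ − p₀)/p₁ = 0.34256 / 0.73617 ≈ 0.4653
  upper = min{1, (1 − p₀)/p₁} = 0.60638 / 0.73617 ≈ 0.8237

0.465 ≤ PN ≤ 0.824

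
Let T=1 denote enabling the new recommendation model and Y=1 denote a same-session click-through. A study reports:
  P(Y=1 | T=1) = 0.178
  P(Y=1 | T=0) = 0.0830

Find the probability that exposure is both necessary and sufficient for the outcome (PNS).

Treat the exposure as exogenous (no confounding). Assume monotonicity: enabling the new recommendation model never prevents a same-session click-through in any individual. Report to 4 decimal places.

Let p₁ = 0.178, p₀ = 0.083.
Under exogeneity and monotonicity, PNS = p₁ − p₀.
PNS = 0.178 − 0.083 = 0.095

PNS ≈ 0.0950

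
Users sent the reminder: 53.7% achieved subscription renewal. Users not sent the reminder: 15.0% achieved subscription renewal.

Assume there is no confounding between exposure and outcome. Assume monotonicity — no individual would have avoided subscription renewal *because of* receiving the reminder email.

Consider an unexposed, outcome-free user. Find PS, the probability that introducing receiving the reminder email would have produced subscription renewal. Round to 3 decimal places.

p₁ = 0.537, p₀ = 0.15.
Under exogeneity and monotonicity, PS = (p₁ − p₀) / (1 − p₀).
PS = (0.537 − 0.15) / (1 − 0.15) = 0.387 / 0.85 ≈ 0.4553

PS ≈ 0.455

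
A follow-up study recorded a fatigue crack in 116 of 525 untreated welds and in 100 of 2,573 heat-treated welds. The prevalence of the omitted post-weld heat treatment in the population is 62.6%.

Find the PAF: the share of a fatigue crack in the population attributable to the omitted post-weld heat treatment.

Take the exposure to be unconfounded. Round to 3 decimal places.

PAF ≈ 0.746

p₁ = P(outcome | exposed) = 116/525 = 0.22095
p₀ = P(outcome | unexposed) = 100/2573 = 0.038865
Overall risk P(Y=1) = π·p₁ + (1−π)·p₀ = 0.626×0.22095 + 0.374×0.038865 = 0.15285.
Under exogeneity, PAF = [P(Y=1) − p₀] / P(Y=1).
PAF = (0.15285 − 0.038865) / 0.15285 ≈ 0.7457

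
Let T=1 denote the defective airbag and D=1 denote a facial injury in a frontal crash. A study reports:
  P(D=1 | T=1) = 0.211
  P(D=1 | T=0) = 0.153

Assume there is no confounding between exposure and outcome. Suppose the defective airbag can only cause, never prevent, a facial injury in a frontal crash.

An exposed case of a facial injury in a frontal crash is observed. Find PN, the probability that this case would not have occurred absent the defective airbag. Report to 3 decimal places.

PN ≈ 0.275

Let p₁ = 0.211, p₀ = 0.153.
Under exogeneity and monotonicity, PN = (p₁ − p₀) / p₁.
PN = (0.211 − 0.153) / 0.211 = 0.058 / 0.211 ≈ 0.2749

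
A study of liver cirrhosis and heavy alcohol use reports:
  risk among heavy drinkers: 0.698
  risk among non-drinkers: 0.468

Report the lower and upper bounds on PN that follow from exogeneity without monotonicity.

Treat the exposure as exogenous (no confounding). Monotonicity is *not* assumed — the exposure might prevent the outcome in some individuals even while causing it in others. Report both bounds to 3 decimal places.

Let p₁ = 0.698, p₀ = 0.468.
Under exogeneity alone the bounds on PN are max{0,(p₁−p₀)/p₁} ≤ PN ≤ min{1,(1−p₀)/p₁}.
  lower = (p₁ − p₀)/p₁ = 0.23 / 0.698 ≈ 0.3295
  upper = min{1, (1 − p₀)/p₁} = 0.532 / 0.698 ≈ 0.7622

0.330 ≤ PN ≤ 0.762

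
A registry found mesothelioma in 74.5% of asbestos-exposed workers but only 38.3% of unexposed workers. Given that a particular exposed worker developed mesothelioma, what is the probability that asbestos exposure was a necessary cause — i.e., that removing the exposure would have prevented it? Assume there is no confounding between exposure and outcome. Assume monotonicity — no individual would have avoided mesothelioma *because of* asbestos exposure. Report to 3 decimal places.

PN ≈ 0.486

p₁ = 0.745, p₀ = 0.383.
Under exogeneity and monotonicity, PN = (p₁ − p₀) / p₁.
PN = (0.745 − 0.383) / 0.745 = 0.362 / 0.745 ≈ 0.4859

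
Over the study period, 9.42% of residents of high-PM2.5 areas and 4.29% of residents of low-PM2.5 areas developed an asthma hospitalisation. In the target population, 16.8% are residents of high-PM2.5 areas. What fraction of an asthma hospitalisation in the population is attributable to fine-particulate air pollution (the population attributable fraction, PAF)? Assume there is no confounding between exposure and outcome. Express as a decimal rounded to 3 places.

PAF ≈ 0.167

p₁ = 0.0942, p₀ = 0.0429.
Overall risk P(Y=1) = π·p₁ + (1−π)·p₀ = 0.168×0.0942 + 0.832×0.0429 = 0.051518.
Under exogeneity, PAF = [P(Y=1) − p₀] / P(Y=1).
PAF = (0.051518 − 0.0429) / 0.051518 ≈ 0.1673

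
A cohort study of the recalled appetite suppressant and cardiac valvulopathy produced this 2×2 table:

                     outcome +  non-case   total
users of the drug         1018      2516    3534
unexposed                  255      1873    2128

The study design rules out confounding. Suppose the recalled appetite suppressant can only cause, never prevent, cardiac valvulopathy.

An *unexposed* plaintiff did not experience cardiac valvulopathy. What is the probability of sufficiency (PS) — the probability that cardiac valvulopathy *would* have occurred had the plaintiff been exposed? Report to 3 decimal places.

PS ≈ 0.191

p₁ = P(outcome | exposed) = 1018/3534 = 0.28806
p₀ = P(outcome | unexposed) = 255/2128 = 0.11983
Under exogeneity and monotonicity, PS = (p₁ − p₀) / (1 − p₀).
PS = (0.28806 − 0.11983) / (1 − 0.11983) = 0.16823 / 0.88017 ≈ 0.1911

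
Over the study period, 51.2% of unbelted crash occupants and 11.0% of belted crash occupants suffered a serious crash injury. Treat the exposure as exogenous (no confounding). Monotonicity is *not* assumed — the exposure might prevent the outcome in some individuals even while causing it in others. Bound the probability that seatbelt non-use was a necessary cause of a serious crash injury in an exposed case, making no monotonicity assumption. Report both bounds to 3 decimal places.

0.785 ≤ PN ≤ 1.000

p₁ = 0.512, p₀ = 0.11.
Under exogeneity alone the bounds on PN are max{0,(p₁−p₀)/p₁} ≤ PN ≤ min{1,(1−p₀)/p₁}.
  lower = (p₁ − p₀)/p₁ = 0.402 / 0.512 ≈ 0.7852
  upper = min{1, (1 − p₀)/p₁} = 0.89 / 0.512 ≈ 1.7383 → capped at 1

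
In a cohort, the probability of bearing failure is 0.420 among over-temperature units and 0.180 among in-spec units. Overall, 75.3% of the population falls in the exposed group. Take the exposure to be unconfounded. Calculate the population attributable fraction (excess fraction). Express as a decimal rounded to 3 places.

Let p₁ = 0.42, p₀ = 0.18.
Overall risk P(Y=1) = π·p₁ + (1−π)·p₀ = 0.753×0.42 + 0.247×0.18 = 0.36072.
Under exogeneity, PAF = [P(Y=1) − p₀] / P(Y=1).
PAF = (0.36072 − 0.18) / 0.36072 ≈ 0.5010

PAF ≈ 0.501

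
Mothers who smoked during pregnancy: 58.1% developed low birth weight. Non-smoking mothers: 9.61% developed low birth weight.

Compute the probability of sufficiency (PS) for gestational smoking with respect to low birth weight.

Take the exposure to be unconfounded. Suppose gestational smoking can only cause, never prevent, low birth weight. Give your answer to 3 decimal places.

p₁ = 0.581, p₀ = 0.0961.
Under exogeneity and monotonicity, PS = (p₁ − p₀) / (1 − p₀).
PS = (0.581 − 0.0961) / (1 − 0.0961) = 0.4849 / 0.9039 ≈ 0.5365

PS ≈ 0.536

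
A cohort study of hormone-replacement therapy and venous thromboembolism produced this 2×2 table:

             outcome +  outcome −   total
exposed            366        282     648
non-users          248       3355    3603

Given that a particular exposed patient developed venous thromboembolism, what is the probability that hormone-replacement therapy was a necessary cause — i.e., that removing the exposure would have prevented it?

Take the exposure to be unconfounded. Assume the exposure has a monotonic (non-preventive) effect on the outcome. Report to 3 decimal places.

PN ≈ 0.878

p₁ = P(outcome | exposed) = 366/648 = 0.56481
p₀ = P(outcome | unexposed) = 248/3603 = 0.068832
Under exogeneity and monotonicity, PN = (p₁ − p₀) / p₁.
PN = (0.56481 − 0.068832) / 0.56481 = 0.49598 / 0.56481 ≈ 0.8781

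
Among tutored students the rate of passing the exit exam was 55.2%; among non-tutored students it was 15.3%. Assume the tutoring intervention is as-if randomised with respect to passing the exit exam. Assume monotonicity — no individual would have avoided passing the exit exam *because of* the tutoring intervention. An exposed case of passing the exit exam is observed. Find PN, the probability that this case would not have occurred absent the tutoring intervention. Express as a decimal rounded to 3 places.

PN ≈ 0.723

p₁ = 0.552, p₀ = 0.153.
Under exogeneity and monotonicity, PN = (p₁ − p₀) / p₁.
PN = (0.552 − 0.153) / 0.552 = 0.399 / 0.552 ≈ 0.7228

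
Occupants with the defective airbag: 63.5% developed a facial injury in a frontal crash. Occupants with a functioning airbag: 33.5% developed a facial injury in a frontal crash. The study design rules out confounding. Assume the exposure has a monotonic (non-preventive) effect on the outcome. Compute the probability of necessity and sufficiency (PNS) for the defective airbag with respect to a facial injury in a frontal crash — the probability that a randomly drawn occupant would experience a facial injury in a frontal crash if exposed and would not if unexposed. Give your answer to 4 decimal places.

p₁ = 0.635, p₀ = 0.335.
Under exogeneity and monotonicity, PNS = p₁ − p₀.
PNS = 0.635 − 0.335 = 0.3

PNS ≈ 0.3000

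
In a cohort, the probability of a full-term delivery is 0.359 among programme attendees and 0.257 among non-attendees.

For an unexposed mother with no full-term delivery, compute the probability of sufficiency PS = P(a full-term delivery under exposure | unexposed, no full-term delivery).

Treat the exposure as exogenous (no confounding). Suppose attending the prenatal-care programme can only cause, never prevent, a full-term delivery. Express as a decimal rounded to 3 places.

Let p₁ = 0.359, p₀ = 0.257.
Under exogeneity and monotonicity, PS = (p₁ − p₀) / (1 − p₀).
PS = (0.359 − 0.257) / (1 − 0.257) = 0.102 / 0.743 ≈ 0.1373

PS ≈ 0.137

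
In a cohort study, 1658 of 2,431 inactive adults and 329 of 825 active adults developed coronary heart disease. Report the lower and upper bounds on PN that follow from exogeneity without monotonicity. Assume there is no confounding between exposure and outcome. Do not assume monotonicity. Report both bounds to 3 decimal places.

p₁ = P(outcome | exposed) = 1658/2431 = 0.68202
p₀ = P(outcome | unexposed) = 329/825 = 0.39879
Under exogeneity alone the bounds on PN are max{0,(p₁−p₀)/p₁} ≤ PN ≤ min{1,(1−p₀)/p₁}.
  lower = (p₁ − p₀)/p₁ = 0.28324 / 0.68202 ≈ 0.4153
  upper = min{1, (1 − p₀)/p₁} = 0.60121 / 0.68202 ≈ 0.8815

0.415 ≤ PN ≤ 0.882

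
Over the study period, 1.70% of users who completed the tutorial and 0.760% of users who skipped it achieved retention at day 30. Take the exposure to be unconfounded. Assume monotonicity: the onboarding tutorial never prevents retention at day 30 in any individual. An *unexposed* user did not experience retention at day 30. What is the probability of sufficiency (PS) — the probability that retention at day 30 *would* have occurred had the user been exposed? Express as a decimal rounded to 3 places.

p₁ = 0.017, p₀ = 0.0076.
Under exogeneity and monotonicity, PS = (p₁ − p₀) / (1 − p₀).
PS = (0.017 − 0.0076) / (1 − 0.0076) = 0.0094 / 0.9924 ≈ 0.0095

PS ≈ 0.009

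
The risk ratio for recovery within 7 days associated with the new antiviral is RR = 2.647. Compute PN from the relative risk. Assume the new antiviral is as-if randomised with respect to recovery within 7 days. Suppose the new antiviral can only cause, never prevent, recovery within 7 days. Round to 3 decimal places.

Under exogeneity and monotonicity, PN = (RR − 1) / RR = 1 − 1/RR.
PN = (2.647 − 1) / 2.647 = 1.647 / 2.647 ≈ 0.6222

PN ≈ 0.622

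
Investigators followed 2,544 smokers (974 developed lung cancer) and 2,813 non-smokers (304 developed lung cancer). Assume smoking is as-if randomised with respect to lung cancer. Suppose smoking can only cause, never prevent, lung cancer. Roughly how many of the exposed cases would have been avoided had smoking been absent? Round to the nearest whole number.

about 699 cases

p₁ = P(outcome | exposed) = 974/2544 = 0.38286
p₀ = P(outcome | unexposed) = 304/2813 = 0.10807
PN = (p₁ − p₀)/p₁ = (0.38286 − 0.10807) / 0.38286 ≈ 0.71773.
Attributable cases ≈ PN × (exposed cases) = 0.71773 × 974 ≈ 699.07.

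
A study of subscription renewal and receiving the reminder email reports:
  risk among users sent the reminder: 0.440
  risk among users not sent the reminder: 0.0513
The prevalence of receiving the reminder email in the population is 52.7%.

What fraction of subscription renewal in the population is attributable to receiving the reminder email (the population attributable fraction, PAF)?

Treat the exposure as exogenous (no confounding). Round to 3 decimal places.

PAF ≈ 0.800

Let p₁ = 0.44, p₀ = 0.0513.
Overall risk P(Y=1) = π·p₁ + (1−π)·p₀ = 0.527×0.44 + 0.473×0.0513 = 0.25614.
Under exogeneity, PAF = [P(Y=1) − p₀] / P(Y=1).
PAF = (0.25614 − 0.0513) / 0.25614 ≈ 0.7997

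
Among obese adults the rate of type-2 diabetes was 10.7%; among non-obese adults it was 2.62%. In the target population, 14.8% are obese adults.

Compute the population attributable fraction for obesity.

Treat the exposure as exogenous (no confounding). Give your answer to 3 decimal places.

p₁ = 0.107, p₀ = 0.0262.
Overall risk P(Y=1) = π·p₁ + (1−π)·p₀ = 0.148×0.107 + 0.852×0.0262 = 0.038158.
Under exogeneity, PAF = [P(Y=1) − p₀] / P(Y=1).
PAF = (0.038158 − 0.0262) / 0.038158 ≈ 0.3134

PAF ≈ 0.313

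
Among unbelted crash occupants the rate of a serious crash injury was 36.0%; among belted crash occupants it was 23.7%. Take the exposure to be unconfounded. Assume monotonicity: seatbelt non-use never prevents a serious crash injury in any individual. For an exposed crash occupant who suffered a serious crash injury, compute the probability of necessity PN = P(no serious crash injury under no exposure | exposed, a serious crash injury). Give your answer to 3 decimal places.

PN ≈ 0.342

p₁ = 0.36, p₀ = 0.237.
Under exogeneity and monotonicity, PN = (p₁ − p₀) / p₁.
PN = (0.36 − 0.237) / 0.36 = 0.123 / 0.36 ≈ 0.3417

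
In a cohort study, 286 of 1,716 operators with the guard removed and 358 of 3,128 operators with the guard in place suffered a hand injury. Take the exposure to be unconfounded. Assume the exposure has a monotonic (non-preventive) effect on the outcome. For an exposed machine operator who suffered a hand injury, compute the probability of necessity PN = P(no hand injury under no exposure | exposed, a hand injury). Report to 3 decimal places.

PN ≈ 0.313

p₁ = P(outcome | exposed) = 286/1716 = 0.16667
p₀ = P(outcome | unexposed) = 358/3128 = 0.11445
Under exogeneity and monotonicity, PN = (p₁ − p₀) / p₁.
PN = (0.16667 − 0.11445) / 0.16667 = 0.052217 / 0.16667 ≈ 0.3133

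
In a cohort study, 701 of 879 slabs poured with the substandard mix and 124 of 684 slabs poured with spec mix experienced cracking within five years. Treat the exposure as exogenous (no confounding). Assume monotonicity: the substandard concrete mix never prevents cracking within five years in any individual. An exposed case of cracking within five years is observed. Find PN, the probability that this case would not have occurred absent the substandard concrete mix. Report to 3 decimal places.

PN ≈ 0.773

p₁ = P(outcome | exposed) = 701/879 = 0.7975
p₀ = P(outcome | unexposed) = 124/684 = 0.18129
Under exogeneity and monotonicity, PN = (p₁ − p₀) / p₁.
PN = (0.7975 − 0.18129) / 0.7975 = 0.61621 / 0.7975 ≈ 0.7727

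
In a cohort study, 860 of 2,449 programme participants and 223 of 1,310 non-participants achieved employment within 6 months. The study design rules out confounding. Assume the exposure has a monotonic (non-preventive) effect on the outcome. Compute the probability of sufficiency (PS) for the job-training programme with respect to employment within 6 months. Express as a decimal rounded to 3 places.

p₁ = P(outcome | exposed) = 860/2449 = 0.35116
p₀ = P(outcome | unexposed) = 223/1310 = 0.17023
Under exogeneity and monotonicity, PS = (p₁ − p₀) / (1 − p₀).
PS = (0.35116 − 0.17023) / (1 − 0.17023) = 0.18093 / 0.82977 ≈ 0.2181

PS ≈ 0.218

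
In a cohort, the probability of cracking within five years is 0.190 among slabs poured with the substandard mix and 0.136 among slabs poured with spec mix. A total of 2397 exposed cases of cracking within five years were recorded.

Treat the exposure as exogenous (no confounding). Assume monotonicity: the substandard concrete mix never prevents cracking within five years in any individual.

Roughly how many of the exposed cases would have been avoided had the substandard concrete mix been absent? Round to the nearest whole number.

about 681 cases

Let p₁ = 0.19, p₀ = 0.136.
PN = (p₁ − p₀)/p₁ = (0.19 − 0.136) / 0.19 ≈ 0.28421.
Attributable cases ≈ PN × (exposed cases) = 0.28421 × 2397 ≈ 681.25.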